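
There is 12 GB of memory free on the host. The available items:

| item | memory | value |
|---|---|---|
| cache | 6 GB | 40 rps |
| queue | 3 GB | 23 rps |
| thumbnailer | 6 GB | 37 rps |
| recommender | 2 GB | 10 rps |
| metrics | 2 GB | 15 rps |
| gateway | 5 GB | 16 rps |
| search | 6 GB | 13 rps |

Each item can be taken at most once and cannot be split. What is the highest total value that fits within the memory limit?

Check high-value combinations within 12 GB:
- cache+queue+metrics: memory 6+3+2=11, value 40+23+15=78
- cache+thumbnailer: memory 6+6=12, value 40+37=77
- queue+thumbnailer+metrics: memory 3+6+2=11, value 23+37+15=75
- cache+queue+recommender: memory 6+3+2=11, value 40+23+10=73
Best: 78 rps.

78 rps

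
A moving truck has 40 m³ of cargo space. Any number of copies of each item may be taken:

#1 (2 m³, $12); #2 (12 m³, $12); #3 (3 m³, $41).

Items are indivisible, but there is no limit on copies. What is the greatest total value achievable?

Best value-per-unit is #3 at 41/3, and filling with it alone uses volume 13×3=39. No mix of the others beats 13×41 = 533.

$533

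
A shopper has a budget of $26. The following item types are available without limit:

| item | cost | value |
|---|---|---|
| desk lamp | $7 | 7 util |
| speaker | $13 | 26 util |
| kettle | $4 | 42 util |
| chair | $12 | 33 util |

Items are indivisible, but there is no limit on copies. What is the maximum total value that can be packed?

Best value-per-unit is kettle at 42/4, and filling with it alone uses cost 6×4=24. No mix of the others beats 6×42 = 252.

252 util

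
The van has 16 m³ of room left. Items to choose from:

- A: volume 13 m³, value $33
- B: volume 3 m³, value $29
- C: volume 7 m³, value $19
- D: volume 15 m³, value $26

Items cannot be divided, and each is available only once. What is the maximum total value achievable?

Check high-value combinations within 16 m³:
- A+B: volume 13+3=16, value 33+29=62
- B+C: volume 3+7=10, value 29+19=48
- A: volume 13, value 33
- B: volume 3, value 29
- D: volume 15, value 26
Best: $62.

$62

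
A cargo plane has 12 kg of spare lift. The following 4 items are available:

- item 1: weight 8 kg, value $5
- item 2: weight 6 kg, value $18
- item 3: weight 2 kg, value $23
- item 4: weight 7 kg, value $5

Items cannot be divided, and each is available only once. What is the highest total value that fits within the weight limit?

$41

Check high-value combinations within 12 kg:
- item 2+item 3: weight 6+2=8, value 18+23=41
- item 3+item 4: weight 2+7=9, value 23+5=28
- item 1+item 3: weight 8+2=10, value 5+23=28
Best: $41.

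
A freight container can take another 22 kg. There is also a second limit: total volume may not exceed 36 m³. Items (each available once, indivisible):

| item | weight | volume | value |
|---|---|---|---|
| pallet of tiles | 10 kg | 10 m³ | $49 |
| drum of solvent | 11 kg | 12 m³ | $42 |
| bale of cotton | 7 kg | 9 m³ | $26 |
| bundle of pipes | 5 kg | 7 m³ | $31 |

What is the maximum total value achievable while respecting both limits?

$106

Feasible sets respecting both limits:
- pallet of tiles+bale of cotton+bundle of pipes: weight 22, volume 26, value 106
- pallet of tiles+drum of solvent: weight 21, volume 22, value 91
- pallet of tiles+bundle of pipes: weight 15, volume 17, value 80
- pallet of tiles+bale of cotton: weight 17, volume 19, value 75
Best: $106.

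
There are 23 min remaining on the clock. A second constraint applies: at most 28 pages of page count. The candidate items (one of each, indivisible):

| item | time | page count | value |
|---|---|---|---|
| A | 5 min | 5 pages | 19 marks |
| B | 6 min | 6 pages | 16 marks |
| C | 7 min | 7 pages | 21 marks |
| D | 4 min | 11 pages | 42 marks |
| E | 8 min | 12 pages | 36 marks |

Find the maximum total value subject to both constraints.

Feasible sets respecting both limits:
- A+D+E: time 17, page count 28, value 97
- A+C+D: time 16, page count 23, value 82
- B+C+D: time 17, page count 24, value 79
Best: 97 marks.

97 marks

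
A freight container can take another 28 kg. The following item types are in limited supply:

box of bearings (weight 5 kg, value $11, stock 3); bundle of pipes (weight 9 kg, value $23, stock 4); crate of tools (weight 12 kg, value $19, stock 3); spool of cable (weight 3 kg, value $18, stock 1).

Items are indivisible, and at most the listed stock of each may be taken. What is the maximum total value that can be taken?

$75

Best selections within weight 28 and stock limits:
- 1×box of bearings + 2×bundle of pipes + 1×spool of cable: weight 26, value 75
- 3×box of bearings + 1×bundle of pipes + 1×spool of cable: weight 27, value 74
- 3×bundle of pipes: weight 27, value 69
- 2×box of bearings + 2×bundle of pipes: weight 28, value 68
Best: $75.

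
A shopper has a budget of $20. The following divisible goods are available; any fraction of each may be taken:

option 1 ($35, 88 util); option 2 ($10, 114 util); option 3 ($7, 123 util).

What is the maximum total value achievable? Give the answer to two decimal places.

244.54

Take in order of value per unit:
- option 3 (123/7 per unit): all 7 → value 123, running total 123.00
- option 2 (114/10 per unit): all 10 → value 114, running total 237.00
- option 1 (88/35 per unit): 3 of 35 → value 3×88/35 = 7.5429, running total 244.54
Total 244.54.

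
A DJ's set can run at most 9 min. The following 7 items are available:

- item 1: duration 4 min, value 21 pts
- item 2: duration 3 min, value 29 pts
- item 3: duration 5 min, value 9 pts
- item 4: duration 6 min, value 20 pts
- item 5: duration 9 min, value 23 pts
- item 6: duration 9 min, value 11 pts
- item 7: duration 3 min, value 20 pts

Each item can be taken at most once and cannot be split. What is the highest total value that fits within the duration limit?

Check high-value combinations within 9 min:
- item 1+item 2: duration 4+3=7, value 21+29=50
- item 2+item 7: duration 3+3=6, value 29+20=49
- item 2+item 4: duration 3+6=9, value 29+20=49
- item 1+item 7: duration 4+3=7, value 21+20=41
- item 4+item 7: duration 6+3=9, value 20+20=40
Best: 50 pts.

50 pts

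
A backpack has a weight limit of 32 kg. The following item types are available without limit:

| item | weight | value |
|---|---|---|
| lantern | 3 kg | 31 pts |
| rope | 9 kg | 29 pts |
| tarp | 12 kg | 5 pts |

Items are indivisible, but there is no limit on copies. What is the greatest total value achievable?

310 pts

Best value-per-unit is lantern at 31/3, and filling with it alone uses weight 10×3=30. No mix of the others beats 10×31 = 310.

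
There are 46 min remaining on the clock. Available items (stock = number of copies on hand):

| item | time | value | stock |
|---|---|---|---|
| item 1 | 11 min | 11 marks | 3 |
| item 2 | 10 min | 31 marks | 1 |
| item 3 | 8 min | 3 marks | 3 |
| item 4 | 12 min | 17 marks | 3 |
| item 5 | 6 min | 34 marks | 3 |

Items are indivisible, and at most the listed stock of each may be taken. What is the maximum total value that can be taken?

Best selections within time 46 and stock limits:
- 1×item 2 + 1×item 4 + 3×item 5: time 40, value 150
- 1×item 1 + 1×item 2 + 3×item 5: time 39, value 144
- 1×item 2 + 2×item 3 + 3×item 5: time 44, value 139
- 1×item 2 + 1×item 3 + 3×item 5: time 36, value 136
Best: 150 marks.

150 marks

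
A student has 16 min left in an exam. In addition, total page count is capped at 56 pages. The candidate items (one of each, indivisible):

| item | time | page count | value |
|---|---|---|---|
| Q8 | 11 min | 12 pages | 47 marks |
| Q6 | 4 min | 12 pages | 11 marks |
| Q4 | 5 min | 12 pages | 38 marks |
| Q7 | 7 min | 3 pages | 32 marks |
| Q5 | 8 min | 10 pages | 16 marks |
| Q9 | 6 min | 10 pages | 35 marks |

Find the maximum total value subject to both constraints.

85 marks

Feasible sets respecting both limits:
- Q8+Q4: time 16, page count 24, value 85
- Q6+Q4+Q9: time 15, page count 34, value 84
- Q6+Q4+Q7: time 16, page count 27, value 81
- Q4+Q9: time 11, page count 22, value 73
Best: 85 marks.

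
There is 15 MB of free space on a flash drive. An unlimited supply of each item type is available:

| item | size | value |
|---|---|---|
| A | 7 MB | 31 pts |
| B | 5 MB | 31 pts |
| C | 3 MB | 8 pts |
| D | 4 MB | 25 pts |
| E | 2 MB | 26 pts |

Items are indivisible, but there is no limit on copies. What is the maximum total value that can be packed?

Best value-per-unit is E at 26/2, and filling with it alone uses size 7×2=14. No mix of the others beats 7×26 = 182.

182 pts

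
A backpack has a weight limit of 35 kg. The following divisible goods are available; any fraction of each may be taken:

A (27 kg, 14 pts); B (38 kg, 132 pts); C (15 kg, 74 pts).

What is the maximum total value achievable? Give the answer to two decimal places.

143.47

Take in order of value per unit:
- C (74/15 per unit): all 15 → value 74, running total 74.00
- B (132/38 per unit): 20 of 38 → value 20×132/38 = 69.4737, running total 143.47
Total 143.47.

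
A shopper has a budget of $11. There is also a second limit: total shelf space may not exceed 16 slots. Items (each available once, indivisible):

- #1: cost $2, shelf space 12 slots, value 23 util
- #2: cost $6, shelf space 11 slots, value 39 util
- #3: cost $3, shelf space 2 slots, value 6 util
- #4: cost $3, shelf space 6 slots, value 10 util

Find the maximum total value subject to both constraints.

45 util

Feasible sets respecting both limits:
- #2+#3: cost 9, shelf space 13, value 45
- #2: cost 6, shelf space 11, value 39
- #1+#3: cost 5, shelf space 14, value 29
- #1: cost 2, shelf space 12, value 23
Best: 45 util.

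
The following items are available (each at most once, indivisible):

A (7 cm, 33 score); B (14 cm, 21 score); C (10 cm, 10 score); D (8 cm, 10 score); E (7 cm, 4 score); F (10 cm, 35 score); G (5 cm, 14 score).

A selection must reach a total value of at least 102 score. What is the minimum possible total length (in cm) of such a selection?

Subsets with value ≥ 102, sorted by total length:
- A+B+F+G: length 36, value 103
- A+C+D+F+G: length 40, value 102
Minimum length: 36 cm.

36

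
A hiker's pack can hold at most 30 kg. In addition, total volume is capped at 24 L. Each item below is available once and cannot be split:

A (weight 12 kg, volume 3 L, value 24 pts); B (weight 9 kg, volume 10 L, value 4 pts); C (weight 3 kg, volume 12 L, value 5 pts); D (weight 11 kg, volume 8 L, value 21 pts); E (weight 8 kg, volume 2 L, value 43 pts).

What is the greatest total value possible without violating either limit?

Feasible sets respecting both limits:
- A+C+E: weight 23, volume 17, value 72
- A+B+E: weight 29, volume 15, value 71
- C+D+E: weight 22, volume 22, value 69
Best: 72 pts.

72 pts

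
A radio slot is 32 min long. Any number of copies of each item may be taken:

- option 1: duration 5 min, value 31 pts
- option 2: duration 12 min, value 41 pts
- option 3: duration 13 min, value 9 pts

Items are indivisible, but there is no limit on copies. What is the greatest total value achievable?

Best value-per-unit is option 1 at 31/5, and filling with it alone uses duration 6×5=30. No mix of the others beats 6×31 = 186.

186 pts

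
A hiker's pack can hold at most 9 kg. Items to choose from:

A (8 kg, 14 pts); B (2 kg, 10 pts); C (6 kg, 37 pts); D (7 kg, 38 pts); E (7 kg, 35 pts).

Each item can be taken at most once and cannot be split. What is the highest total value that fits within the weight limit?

Check high-value combinations within 9 kg:
- B+D: weight 2+7=9, value 10+38=48
- B+C: weight 2+6=8, value 10+37=47
- B+E: weight 2+7=9, value 10+35=45
Best: 48 pts.

48 pts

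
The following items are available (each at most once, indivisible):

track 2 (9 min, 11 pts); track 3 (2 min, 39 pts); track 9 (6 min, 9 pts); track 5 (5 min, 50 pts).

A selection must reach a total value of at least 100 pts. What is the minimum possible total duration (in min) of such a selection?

16

Subsets with value ≥ 100, sorted by total duration:
- track 2+track 3+track 5: duration 16, value 100
- track 2+track 3+track 9+track 5: duration 22, value 109
Minimum duration: 16 min.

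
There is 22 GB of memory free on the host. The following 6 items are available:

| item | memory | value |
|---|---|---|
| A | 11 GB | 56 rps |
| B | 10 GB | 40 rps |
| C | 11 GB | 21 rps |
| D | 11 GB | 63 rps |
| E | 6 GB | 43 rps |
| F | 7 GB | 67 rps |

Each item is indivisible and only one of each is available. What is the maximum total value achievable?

130 rps

Check high-value combinations within 22 GB:
- D+F: memory 11+7=18, value 63+67=130
- A+F: memory 11+7=18, value 56+67=123
- A+D: memory 11+11=22, value 56+63=119
Best: 130 rps.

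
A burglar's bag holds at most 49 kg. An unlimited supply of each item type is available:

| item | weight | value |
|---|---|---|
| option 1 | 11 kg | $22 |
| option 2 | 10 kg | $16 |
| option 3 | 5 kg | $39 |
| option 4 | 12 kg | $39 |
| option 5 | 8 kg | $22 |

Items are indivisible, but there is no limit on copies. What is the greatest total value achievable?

Best value-per-unit is option 3 at 39/5, and filling with it alone uses weight 9×5=45. No mix of the others beats 9×39 = 351.

$351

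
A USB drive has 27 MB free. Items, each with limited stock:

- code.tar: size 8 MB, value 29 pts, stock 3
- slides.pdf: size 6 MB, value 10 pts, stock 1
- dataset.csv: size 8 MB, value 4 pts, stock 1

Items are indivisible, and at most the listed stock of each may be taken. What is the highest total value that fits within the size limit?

87 pts

Best selections within size 27 and stock limits:
- 3×code.tar: size 24, value 87
- 2×code.tar + 1×slides.pdf: size 22, value 68
- 2×code.tar + 1×dataset.csv: size 24, value 62
Best: 87 pts.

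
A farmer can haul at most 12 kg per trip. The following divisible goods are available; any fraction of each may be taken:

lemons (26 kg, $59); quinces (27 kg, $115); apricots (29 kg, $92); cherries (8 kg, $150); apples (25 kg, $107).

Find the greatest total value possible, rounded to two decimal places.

Take in order of value per unit:
- cherries (150/8 per unit): all 8 → value 150, running total 150.00
- apples (107/25 per unit): 4 of 25 → value 4×107/25 = 17.1200, running total 167.12
Total 167.12.

167.12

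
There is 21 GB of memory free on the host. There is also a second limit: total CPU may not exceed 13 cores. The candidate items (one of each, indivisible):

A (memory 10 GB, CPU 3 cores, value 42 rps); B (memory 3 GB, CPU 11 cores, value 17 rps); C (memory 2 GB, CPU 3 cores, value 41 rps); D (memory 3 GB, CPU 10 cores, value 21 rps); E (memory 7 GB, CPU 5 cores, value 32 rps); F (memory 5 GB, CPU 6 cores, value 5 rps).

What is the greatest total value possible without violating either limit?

115 rps

Feasible sets respecting both limits:
- A+C+E: memory 19, CPU 11, value 115
- A+C+F: memory 17, CPU 12, value 88
- A+C: memory 12, CPU 6, value 83
- A+E: memory 17, CPU 8, value 74
Best: 115 rps.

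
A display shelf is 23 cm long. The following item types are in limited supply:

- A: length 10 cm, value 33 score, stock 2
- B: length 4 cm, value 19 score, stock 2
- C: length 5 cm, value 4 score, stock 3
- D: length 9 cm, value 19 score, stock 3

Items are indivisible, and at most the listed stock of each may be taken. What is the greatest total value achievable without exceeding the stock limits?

75 score

Best selections within length 23 and stock limits:
- 1×A + 2×B + 1×C: length 23, value 75
- 1×A + 2×B: length 18, value 71
Best: 75 score.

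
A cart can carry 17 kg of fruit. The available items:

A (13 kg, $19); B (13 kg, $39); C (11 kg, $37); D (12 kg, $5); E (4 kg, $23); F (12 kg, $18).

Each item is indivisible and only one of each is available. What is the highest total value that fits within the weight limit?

$62

Check high-value combinations within 17 kg:
- B+E: weight 13+4=17, value 39+23=62
- C+E: weight 11+4=15, value 37+23=60
- A+E: weight 13+4=17, value 19+23=42
- E+F: weight 4+12=16, value 23+18=41
- B: weight 13, value 39
Best: $62.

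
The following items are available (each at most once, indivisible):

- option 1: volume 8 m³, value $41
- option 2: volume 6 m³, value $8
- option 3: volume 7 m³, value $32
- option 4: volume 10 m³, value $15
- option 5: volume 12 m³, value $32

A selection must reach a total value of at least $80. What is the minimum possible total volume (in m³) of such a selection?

Subsets with value ≥ 80, sorted by total volume:
- option 1+option 2+option 3: volume 21, value 81
- option 1+option 3+option 4: volume 25, value 88
- option 1+option 2+option 5: volume 26, value 81
- option 1+option 3+option 5: volume 27, value 105
Minimum volume: 21 m³.

21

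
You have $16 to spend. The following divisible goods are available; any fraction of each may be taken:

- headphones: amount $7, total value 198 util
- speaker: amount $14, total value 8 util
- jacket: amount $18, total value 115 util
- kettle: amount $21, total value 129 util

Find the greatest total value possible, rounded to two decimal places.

Take in order of value per unit:
- headphones (198/7 per unit): all 7 → value 198, running total 198.00
- jacket (115/18 per unit): 9 of 18 → value 9×115/18 = 57.5000, running total 255.50
Total 255.50.

255.50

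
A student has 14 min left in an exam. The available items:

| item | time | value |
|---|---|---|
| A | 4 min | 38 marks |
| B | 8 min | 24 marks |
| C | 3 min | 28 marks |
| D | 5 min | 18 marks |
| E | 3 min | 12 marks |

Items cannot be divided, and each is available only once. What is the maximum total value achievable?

84 marks

Check high-value combinations within 14 min:
- A+C+D: time 4+3+5=12, value 38+28+18=84
- A+C+E: time 4+3+3=10, value 38+28+12=78
- A+D+E: time 4+5+3=12, value 38+18+12=68
- A+C: time 4+3=7, value 38+28=66
- B+C+E: time 8+3+3=14, value 24+28+12=64
Best: 84 marks.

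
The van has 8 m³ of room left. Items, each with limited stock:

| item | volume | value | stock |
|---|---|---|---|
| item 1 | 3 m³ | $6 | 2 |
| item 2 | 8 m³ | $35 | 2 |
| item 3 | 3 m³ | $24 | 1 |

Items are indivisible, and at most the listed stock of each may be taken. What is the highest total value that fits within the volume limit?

Top feasible selections:
- 1×item 2: volume 8, value 35
- 1×item 1 + 1×item 3: volume 6, value 30
- 1×item 3: volume 3, value 24
- 2×item 1: volume 6, value 12
Best: $35.

$35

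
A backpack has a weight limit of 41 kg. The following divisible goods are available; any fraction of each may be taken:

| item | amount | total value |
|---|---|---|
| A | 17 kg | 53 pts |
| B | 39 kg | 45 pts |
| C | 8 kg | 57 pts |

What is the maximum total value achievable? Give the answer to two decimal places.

128.46

Take in order of value per unit:
- C (57/8 per unit): all 8 → value 57, running total 57.00
- A (53/17 per unit): all 17 → value 53, running total 110.00
- B (45/39 per unit): 16 of 39 → value 16×45/39 = 18.4615, running total 128.46
Total 128.46.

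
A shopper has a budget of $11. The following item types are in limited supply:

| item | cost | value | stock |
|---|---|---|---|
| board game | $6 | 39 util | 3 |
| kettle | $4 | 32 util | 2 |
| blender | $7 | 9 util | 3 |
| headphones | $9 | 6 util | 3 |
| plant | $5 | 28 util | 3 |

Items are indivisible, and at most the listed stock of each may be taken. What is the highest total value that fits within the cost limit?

71 util

Top feasible selections:
- 1×board game + 1×kettle: cost 10, value 71
- 1×board game + 1×plant: cost 11, value 67
- 2×kettle: cost 8, value 64
- 1×kettle + 1×plant: cost 9, value 60
Best: 71 util.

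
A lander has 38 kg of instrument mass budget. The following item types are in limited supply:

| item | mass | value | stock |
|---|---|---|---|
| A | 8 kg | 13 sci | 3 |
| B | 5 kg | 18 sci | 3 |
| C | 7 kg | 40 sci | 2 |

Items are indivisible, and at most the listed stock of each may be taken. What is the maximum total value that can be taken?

147 sci

Best selections within mass 38 and stock limits:
- 1×A + 3×B + 2×C: mass 37, value 147
- 3×B + 2×C: mass 29, value 134
Best: 147 sci.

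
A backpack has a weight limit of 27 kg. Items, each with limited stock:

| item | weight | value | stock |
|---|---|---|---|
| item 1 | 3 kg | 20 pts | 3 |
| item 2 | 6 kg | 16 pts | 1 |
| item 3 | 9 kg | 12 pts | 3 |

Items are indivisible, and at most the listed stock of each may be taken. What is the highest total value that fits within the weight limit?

88 pts

Best selections within weight 27 and stock limits:
- 3×item 1 + 1×item 2 + 1×item 3: weight 24, value 88
- 3×item 1 + 2×item 3: weight 27, value 84
- 3×item 1 + 1×item 2: weight 15, value 76
- 3×item 1 + 1×item 3: weight 18, value 72
Best: 88 pts.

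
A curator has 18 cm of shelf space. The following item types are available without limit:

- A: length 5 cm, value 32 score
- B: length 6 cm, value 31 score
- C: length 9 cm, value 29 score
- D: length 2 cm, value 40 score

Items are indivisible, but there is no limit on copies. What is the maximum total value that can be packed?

360 score

Best value-per-unit is D at 40/2, and filling with it alone uses length 9×2=18. No mix of the others beats 9×40 = 360.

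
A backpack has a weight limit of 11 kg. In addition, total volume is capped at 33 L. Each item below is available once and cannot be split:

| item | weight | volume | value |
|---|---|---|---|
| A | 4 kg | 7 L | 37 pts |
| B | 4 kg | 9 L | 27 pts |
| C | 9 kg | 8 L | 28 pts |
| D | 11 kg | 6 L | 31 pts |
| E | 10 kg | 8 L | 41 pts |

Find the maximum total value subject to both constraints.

Feasible sets respecting both limits:
- A+B: weight 8, volume 16, value 64
- E: weight 10, volume 8, value 41
- A: weight 4, volume 7, value 37
Best: 64 pts.

64 pts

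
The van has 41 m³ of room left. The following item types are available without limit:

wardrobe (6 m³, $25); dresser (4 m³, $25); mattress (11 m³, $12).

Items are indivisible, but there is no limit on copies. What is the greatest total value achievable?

$250

Best value-per-unit is dresser at 25/4, and filling with it alone uses volume 10×4=40. No mix of the others beats 10×25 = 250.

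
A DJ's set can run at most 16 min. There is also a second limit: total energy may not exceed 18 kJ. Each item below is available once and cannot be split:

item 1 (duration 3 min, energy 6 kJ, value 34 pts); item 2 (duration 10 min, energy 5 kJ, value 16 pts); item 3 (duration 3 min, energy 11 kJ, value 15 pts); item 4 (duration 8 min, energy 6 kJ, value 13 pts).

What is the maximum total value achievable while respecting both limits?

50 pts

Feasible sets respecting both limits:
- item 1+item 2: duration 13, energy 11, value 50
- item 1+item 3: duration 6, energy 17, value 49
- item 1+item 4: duration 11, energy 12, value 47
Best: 50 pts.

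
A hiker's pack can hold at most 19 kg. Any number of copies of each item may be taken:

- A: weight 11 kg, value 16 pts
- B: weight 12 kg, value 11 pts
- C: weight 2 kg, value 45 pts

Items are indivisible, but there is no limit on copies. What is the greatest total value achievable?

Best value-per-unit is C at 45/2, and filling with it alone uses weight 9×2=18. No mix of the others beats 9×45 = 405.

405 pts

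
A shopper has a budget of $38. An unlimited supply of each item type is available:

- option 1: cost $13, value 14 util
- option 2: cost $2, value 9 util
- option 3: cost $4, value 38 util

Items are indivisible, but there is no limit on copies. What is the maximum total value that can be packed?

351 util

Best value-per-unit is option 3 at 38/4; filling with it alone gives 9×38 = 342.
Optimal mix: 1×option 2 + 9×option 3 → cost 38, value 351.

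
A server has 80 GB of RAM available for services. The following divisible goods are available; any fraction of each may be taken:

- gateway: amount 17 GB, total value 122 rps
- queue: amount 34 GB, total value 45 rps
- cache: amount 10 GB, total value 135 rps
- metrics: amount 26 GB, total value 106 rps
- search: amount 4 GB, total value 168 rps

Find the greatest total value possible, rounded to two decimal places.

Take in order of value per unit:
- search (168/4 per unit): all 4 → value 168, running total 168.00
- cache (135/10 per unit): all 10 → value 135, running total 303.00
- gateway (122/17 per unit): all 17 → value 122, running total 425.00
- metrics (106/26 per unit): all 26 → value 106, running total 531.00
- queue (45/34 per unit): 23 of 34 → value 23×45/34 = 30.4412, running total 561.44
Total 561.44.

561.44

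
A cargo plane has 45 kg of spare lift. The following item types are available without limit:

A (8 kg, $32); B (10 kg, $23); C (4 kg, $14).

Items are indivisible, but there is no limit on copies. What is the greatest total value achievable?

Best value-per-unit is A at 32/8; filling with it alone gives 5×32 = 160.
Optimal mix: 5×A + 1×C → weight 44, value 174.

$174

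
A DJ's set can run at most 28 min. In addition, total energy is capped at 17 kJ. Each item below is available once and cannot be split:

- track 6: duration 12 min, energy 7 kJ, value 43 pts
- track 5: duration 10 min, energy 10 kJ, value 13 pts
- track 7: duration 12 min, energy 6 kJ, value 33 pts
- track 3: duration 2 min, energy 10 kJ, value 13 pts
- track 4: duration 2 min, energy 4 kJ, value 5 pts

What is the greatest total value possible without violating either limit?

Feasible sets respecting both limits:
- track 6+track 7+track 4: duration 26, energy 17, value 81
- track 6+track 7: duration 24, energy 13, value 76
- track 6+track 5: duration 22, energy 17, value 56
Best: 81 pts.

81 pts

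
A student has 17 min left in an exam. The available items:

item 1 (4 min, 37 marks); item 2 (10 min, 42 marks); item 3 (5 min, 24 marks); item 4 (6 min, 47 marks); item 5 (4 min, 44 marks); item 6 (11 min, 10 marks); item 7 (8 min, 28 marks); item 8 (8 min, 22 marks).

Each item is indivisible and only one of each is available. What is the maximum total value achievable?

128 marks

Check high-value combinations within 17 min:
- item 1+item 4+item 5: time 4+6+4=14, value 37+47+44=128
- item 3+item 4+item 5: time 5+6+4=15, value 24+47+44=115
- item 1+item 5+item 7: time 4+4+8=16, value 37+44+28=109
- item 1+item 3+item 4: time 4+5+6=15, value 37+24+47=108
- item 1+item 3+item 5: time 4+5+4=13, value 37+24+44=105
Best: 128 marks.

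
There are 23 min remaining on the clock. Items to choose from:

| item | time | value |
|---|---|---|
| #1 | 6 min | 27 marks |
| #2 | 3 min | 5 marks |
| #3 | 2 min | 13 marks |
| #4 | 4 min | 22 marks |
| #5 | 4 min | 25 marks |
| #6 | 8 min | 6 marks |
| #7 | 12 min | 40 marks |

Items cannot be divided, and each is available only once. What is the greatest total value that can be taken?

100 marks

This is a 0/1 knapsack; check combinations near the capacity.
- #3+#4+#5+#7: time 2+4+4+12=22, value 13+22+25+40=100
- #1+#2+#3+#4+#5: time 6+3+2+4+4=19, value 27+5+13+22+25=92
- #1+#5+#7: time 6+4+12=22, value 27+25+40=92
- #2+#4+#5+#7: time 3+4+4+12=23, value 5+22+25+40=92
- #1+#4+#7: time 6+4+12=22, value 27+22+40=89
Best: 100 marks.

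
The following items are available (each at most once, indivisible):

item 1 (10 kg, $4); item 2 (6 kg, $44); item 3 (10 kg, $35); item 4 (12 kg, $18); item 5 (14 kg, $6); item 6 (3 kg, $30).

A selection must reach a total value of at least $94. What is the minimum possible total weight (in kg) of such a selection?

19

Subsets with value ≥ 94, sorted by total weight:
- item 2+item 3+item 6: weight 19, value 109
- item 2+item 3+item 4: weight 28, value 97
Minimum weight: 19 kg.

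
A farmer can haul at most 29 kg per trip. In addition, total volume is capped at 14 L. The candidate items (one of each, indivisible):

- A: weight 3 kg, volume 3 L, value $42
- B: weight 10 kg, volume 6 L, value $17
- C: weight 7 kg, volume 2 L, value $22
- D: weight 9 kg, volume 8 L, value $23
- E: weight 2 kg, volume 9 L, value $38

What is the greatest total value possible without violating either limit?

$102

Feasible sets respecting both limits:
- A+C+E: weight 12, volume 14, value 102
- A+C+D: weight 19, volume 13, value 87
- A+B+C: weight 20, volume 11, value 81
- A+E: weight 5, volume 12, value 80
Best: $102.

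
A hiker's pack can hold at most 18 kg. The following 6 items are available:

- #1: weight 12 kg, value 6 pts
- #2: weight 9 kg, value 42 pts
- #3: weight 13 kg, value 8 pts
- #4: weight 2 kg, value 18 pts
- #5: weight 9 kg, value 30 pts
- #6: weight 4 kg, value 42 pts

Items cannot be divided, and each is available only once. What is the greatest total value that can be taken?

This is a 0/1 knapsack; check combinations near the capacity.
- #2+#4+#6: weight 9+2+4=15, value 42+18+42=102
- #4+#5+#6: weight 2+9+4=15, value 18+30+42=90
- #2+#6: weight 9+4=13, value 42+42=84
- #5+#6: weight 9+4=13, value 30+42=72
- #2+#5: weight 9+9=18, value 42+30=72
Best: 102 pts.

102 pts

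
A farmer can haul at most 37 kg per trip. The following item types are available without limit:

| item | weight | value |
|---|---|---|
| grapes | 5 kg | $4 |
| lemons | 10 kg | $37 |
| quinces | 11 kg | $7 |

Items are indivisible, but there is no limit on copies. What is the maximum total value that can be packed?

Best value-per-unit is lemons at 37/10; filling with it alone gives 3×37 = 111.
Optimal mix: 1×grapes + 3×lemons → weight 35, value 115.

$115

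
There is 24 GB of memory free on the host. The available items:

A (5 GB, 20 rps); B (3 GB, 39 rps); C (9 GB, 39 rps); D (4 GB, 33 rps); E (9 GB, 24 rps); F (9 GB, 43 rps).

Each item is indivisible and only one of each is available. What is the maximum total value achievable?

This is a 0/1 knapsack; check combinations near the capacity.
- A+B+D+F: memory 5+3+4+9=21, value 20+39+33+43=135
- A+B+C+D: memory 5+3+9+4=21, value 20+39+39+33=131
- B+C+F: memory 3+9+9=21, value 39+39+43=121
- A+B+D+E: memory 5+3+4+9=21, value 20+39+33+24=116
- B+D+F: memory 3+4+9=16, value 39+33+43=115
Best: 135 rps.

135 rps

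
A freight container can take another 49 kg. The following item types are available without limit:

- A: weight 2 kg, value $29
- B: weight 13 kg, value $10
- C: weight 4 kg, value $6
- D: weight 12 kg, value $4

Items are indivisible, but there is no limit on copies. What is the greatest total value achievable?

$696

Best value-per-unit is A at 29/2, and filling with it alone uses weight 24×2=48. No mix of the others beats 24×29 = 696.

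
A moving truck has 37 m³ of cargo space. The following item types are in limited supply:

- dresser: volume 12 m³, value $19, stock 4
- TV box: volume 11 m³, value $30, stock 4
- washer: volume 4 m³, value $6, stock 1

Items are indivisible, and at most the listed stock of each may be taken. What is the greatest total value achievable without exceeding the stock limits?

Best selections within volume 37 and stock limits:
- 3×TV box + 1×washer: volume 37, value 96
- 3×TV box: volume 33, value 90
- 1×dresser + 2×TV box: volume 34, value 79
- 2×dresser + 1×TV box: volume 35, value 68
Best: $96.

$96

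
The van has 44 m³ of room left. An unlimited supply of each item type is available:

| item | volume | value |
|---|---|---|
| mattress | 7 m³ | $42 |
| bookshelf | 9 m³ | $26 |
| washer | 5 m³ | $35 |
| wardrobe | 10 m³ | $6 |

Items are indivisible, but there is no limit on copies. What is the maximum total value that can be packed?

$294

Best value-per-unit is washer at 35/5; filling with it alone gives 8×35 = 280.
Optimal mix: 2×mattress + 6×washer → volume 44, value 294.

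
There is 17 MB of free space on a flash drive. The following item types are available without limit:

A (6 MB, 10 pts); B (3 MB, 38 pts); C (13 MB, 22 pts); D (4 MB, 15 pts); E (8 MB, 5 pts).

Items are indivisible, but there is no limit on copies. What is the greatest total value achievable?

190 pts

Best value-per-unit is B at 38/3, and filling with it alone uses size 5×3=15. No mix of the others beats 5×38 = 190.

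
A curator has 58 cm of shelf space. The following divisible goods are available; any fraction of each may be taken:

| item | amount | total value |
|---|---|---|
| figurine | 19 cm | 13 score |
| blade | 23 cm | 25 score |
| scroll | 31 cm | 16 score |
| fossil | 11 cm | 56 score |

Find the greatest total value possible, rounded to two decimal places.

Take in order of value per unit:
- fossil (56/11 per unit): all 11 → value 56, running total 56.00
- blade (25/23 per unit): all 23 → value 25, running total 81.00
- figurine (13/19 per unit): all 19 → value 13, running total 94.00
- scroll (16/31 per unit): 5 of 31 → value 5×16/31 = 2.5806, running total 96.58
Total 96.58.

96.58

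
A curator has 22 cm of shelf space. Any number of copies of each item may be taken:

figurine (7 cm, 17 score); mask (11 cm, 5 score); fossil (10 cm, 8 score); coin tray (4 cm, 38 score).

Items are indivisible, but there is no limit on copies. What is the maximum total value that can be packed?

190 score

Best value-per-unit is coin tray at 38/4, and filling with it alone uses length 5×4=20. No mix of the others beats 5×38 = 190.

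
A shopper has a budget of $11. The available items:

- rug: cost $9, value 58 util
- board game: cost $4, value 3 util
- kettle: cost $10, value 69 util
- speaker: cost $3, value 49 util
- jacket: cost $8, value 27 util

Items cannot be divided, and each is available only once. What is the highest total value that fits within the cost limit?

Check high-value combinations within $11:
- speaker+jacket: cost 3+8=11, value 49+27=76
- kettle: cost 10, value 69
- rug: cost 9, value 58
- board game+speaker: cost 4+3=7, value 3+49=52
Best: 76 util.

76 util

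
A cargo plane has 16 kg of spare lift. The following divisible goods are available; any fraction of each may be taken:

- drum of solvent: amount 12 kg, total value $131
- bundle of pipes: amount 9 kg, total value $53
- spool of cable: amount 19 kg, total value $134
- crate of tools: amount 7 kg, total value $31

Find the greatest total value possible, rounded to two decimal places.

Take in order of value per unit:
- drum of solvent (131/12 per unit): all 12 → value 131, running total 131.00
- spool of cable (134/19 per unit): 4 of 19 → value 4×134/19 = 28.2105, running total 159.21
Total 159.21.

159.21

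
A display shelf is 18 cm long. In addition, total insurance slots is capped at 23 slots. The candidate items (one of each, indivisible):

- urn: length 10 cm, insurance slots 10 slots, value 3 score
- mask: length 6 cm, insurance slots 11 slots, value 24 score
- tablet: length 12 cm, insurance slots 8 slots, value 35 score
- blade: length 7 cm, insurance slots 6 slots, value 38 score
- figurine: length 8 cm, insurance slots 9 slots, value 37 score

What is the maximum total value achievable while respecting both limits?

Feasible sets respecting both limits:
- blade+figurine: length 15, insurance slots 15, value 75
- mask+blade: length 13, insurance slots 17, value 62
- mask+figurine: length 14, insurance slots 20, value 61
- mask+tablet: length 18, insurance slots 19, value 59
Best: 75 score.

75 score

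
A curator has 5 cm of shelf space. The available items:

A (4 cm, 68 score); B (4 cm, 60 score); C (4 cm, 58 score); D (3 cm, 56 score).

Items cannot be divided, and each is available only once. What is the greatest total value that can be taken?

This is a 0/1 knapsack; check combinations near the capacity.
- A: length 4, value 68
- B: length 4, value 60
- C: length 4, value 58
- D: length 3, value 56
Best: 68 score.

68 score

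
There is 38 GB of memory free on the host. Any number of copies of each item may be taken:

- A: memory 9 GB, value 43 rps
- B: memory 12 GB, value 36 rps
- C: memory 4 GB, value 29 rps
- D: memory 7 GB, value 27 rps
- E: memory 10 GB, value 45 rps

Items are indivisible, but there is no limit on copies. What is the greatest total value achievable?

Best value-per-unit is C at 29/4, and filling with it alone uses memory 9×4=36. No mix of the others beats 9×29 = 261.

261 rps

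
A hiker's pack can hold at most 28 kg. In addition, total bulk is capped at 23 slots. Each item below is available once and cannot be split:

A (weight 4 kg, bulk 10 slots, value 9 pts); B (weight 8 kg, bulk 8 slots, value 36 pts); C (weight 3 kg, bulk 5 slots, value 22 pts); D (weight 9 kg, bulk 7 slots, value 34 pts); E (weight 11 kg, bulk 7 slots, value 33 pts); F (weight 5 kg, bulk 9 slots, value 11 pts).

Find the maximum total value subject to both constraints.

Feasible sets respecting both limits:
- B+D+E: weight 28, bulk 22, value 103
- B+C+D: weight 20, bulk 20, value 92
- B+C+E: weight 22, bulk 20, value 91
Best: 103 pts.

103 pts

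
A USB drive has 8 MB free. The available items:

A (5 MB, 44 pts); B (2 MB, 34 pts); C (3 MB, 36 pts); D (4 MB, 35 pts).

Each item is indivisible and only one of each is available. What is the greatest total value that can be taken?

80 pts

Check high-value combinations within 8 MB:
- A+C: size 5+3=8, value 44+36=80
- A+B: size 5+2=7, value 44+34=78
- C+D: size 3+4=7, value 36+35=71
- B+C: size 2+3=5, value 34+36=70
Best: 80 pts.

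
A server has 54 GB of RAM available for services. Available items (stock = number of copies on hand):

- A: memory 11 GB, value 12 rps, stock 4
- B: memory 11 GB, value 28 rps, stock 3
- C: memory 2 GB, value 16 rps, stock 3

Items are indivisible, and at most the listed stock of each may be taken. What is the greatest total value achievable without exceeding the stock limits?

Best selections within memory 54 and stock limits:
- 1×A + 3×B + 3×C: memory 50, value 144
- 3×B + 3×C: memory 39, value 132
- 1×A + 3×B + 2×C: memory 48, value 128
- 2×A + 2×B + 3×C: memory 50, value 128
Best: 144 rps.

144 rps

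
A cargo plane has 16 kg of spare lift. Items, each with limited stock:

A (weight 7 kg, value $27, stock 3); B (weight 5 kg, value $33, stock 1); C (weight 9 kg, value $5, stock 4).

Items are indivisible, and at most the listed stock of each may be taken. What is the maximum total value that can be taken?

$60

Best selections within weight 16 and stock limits:
- 1×A + 1×B: weight 12, value 60
- 2×A: weight 14, value 54
- 1×B + 1×C: weight 14, value 38
Best: $60.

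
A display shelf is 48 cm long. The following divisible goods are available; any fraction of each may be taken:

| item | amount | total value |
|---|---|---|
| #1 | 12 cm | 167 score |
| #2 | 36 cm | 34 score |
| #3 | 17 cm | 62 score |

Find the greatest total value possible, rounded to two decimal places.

Take in order of value per unit:
- #1 (167/12 per unit): all 12 → value 167, running total 167.00
- #3 (62/17 per unit): all 17 → value 62, running total 229.00
- #2 (34/36 per unit): 19 of 36 → value 19×34/36 = 17.9444, running total 246.94
Total 246.94.

246.94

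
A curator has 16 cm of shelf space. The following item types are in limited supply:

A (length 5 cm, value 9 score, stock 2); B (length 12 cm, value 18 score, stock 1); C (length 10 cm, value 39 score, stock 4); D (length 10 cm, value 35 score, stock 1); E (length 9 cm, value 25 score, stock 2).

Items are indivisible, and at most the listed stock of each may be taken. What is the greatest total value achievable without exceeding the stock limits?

Best selections within length 16 and stock limits:
- 1×A + 1×C: length 15, value 48
- 1×A + 1×D: length 15, value 44
- 1×C: length 10, value 39
Best: 48 score.

48 score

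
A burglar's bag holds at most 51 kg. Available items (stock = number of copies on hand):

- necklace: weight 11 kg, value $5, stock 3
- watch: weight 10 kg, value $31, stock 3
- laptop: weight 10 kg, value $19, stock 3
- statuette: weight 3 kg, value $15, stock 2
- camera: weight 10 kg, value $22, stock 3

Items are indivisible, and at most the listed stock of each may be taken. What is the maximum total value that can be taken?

$145

Top feasible selections:
- 3×watch + 2×statuette + 1×camera: weight 46, value 145
- 3×watch + 1×laptop + 2×statuette: weight 46, value 142
- 3×watch + 2×camera: weight 50, value 137
Best: $145.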